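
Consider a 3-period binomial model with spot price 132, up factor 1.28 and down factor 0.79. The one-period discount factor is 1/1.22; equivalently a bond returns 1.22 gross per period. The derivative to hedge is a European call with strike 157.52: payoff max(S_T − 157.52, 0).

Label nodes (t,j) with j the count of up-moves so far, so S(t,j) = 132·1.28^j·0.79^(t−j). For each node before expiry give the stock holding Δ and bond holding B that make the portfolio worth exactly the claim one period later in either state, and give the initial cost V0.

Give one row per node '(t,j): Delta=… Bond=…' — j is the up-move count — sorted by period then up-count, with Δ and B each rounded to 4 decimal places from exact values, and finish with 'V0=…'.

(0,0): Delta=0.8775 Bond=-69.3478
(1,0): Delta=0.1877 Bond=-12.6733
(1,1): Delta=0.9369 Bond=-94.6411
(2,0): Delta=0.0000 Bond=0.0000
(2,1): Delta=0.2038 Bond=-17.6189
(2,2): Delta=1.0000 Bond=-129.1148
V0=46.4781

Under the risk-neutral measure, an up-move has probability p* = (R−d)/(u−d) = 0.8776 and values discount at R = 1.22.
Payoff layer (t=3): V(3,0)=0.0000, V(3,1)=0.0000, V(3,2)=13.3324, V(3,3)=119.3041
  t=2,j=0: stock 82.3812 → up 105.4479 (V=0.0000), down 65.0811 (V=0.0000). Price 0.0000; hedge Δ=0.0000, bond B=0.0000.
  t=2,j=1: stock 133.4784 → up 170.8524 (V=13.3324), down 105.4479 (V=0.0000). Price 9.5900; hedge Δ=0.2038, bond B=-17.6189.
  t=2,j=2: stock 216.2688 → up 276.8241 (V=119.3041), down 170.8524 (V=13.3324). Price 87.1540; hedge Δ=1.0000, bond B=-129.1148.
  t=1,j=0: stock 104.2800 → up 133.4784 (V=9.5900), down 82.3812 (V=0.0000). Price 6.8981; hedge Δ=0.1877, bond B=-12.6733.
  t=1,j=1: stock 168.9600 → up 216.2688 (V=87.1540), down 133.4784 (V=9.5900). Price 63.6528; hedge Δ=0.9369, bond B=-94.6411.
  t=0,j=0: stock 132.0000 → up 168.9600 (V=63.6528), down 104.2800 (V=6.8981). Price 46.4781; hedge Δ=0.8775, bond B=-69.3478.
Root portfolio cost Δ·132+B reproduces V0=46.4781.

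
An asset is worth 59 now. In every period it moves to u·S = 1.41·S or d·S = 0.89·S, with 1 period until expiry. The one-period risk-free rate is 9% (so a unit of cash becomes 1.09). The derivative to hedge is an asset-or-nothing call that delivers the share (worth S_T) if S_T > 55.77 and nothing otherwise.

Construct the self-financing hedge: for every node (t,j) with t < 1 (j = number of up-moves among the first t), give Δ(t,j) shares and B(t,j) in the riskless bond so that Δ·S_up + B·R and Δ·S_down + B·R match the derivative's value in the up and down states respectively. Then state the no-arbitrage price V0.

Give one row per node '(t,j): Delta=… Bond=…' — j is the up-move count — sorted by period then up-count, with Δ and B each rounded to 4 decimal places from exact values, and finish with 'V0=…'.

(0,0): Delta=2.7115 Bond=-130.6265
V0=29.3543

Risk-neutral probability p* = (R−d)/(u−d) = (1.09−0.89)/(1.41−0.89) = 0.3846.
At expiry t=1: V(1,0)=0.0000, V(1,1)=83.1900
(0,0): S=59.0000. Δ = (V_up−V_dn)/(S_up−S_dn) = (83.1900−0.0000)/(83.1900−52.5100) = 2.7115. V = [p*·83.1900 + (1−p*)·0.0000]/1.09 = 29.3543. B = V − Δ·S = -130.6265.
Root portfolio cost Δ·59+B reproduces V0=29.3543.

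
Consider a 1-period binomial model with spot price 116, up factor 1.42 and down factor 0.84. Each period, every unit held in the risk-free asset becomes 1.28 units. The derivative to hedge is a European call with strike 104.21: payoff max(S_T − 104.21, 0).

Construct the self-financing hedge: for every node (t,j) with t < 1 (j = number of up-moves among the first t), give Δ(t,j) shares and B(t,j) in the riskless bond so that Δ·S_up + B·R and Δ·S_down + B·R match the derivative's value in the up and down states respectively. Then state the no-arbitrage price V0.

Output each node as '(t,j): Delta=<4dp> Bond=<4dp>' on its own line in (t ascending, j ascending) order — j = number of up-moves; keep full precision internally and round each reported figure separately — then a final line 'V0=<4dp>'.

(0,0): Delta=0.8994 Bond=-68.4650
V0=35.8626

Since d<R<u, set p* = (R−d)/(u−d) = 0.7586; price each node as the discounted p*-expectation of its children.
Terminal payoffs: V(1,0)=0.0000, V(1,1)=60.5100
(0,0): S=116.0000. Δ = (V_up−V_dn)/(S_up−S_dn) = (60.5100−0.0000)/(164.7200−97.4400) = 0.8994. V = [p*·60.5100 + (1−p*)·0.0000]/1.28 = 35.8626. B = V − Δ·S = -68.4650.
Self-financing check: at every node Δ·S+B equals the discounted successor values.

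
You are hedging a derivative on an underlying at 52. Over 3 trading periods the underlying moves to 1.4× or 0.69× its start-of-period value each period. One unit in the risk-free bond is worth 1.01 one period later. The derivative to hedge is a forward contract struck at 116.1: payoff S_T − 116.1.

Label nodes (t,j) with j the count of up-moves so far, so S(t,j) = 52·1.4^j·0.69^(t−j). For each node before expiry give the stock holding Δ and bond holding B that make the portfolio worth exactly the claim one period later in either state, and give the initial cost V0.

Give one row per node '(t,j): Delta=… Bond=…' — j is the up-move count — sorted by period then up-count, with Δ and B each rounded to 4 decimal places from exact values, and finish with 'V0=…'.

No-arbitrage ⇒ martingale measure with p* = (R−d)/(u−d) = 0.4507.
Terminal values V(3,·): V(3,0)=-99.0175, V(3,1)=-81.4399, V(3,2)=-45.7752, V(3,3)=26.5880
Node (2,0) S=24.7572: V=(p*·-81.4399+(1−p*)·-99.0175)/1.01=-90.1933; Δ=(-81.4399−-99.0175)/(34.6601−17.0825)=1.0000; B=V−Δ·S=-114.9505
Node (2,1) S=50.2320: V=(p*·-45.7752+(1−p*)·-81.4399)/1.01=-64.7185; Δ=(-45.7752−-81.4399)/(70.3248−34.6601)=1.0000; B=V−Δ·S=-114.9505
Node (2,2) S=101.9200: V=(p*·26.5880+(1−p*)·-45.7752)/1.01=-13.0305; Δ=(26.5880−-45.7752)/(142.6880−70.3248)=1.0000; B=V−Δ·S=-114.9505
Node (1,0) S=35.8800: V=(p*·-64.7185+(1−p*)·-90.1933)/1.01=-77.9324; Δ=(-64.7185−-90.1933)/(50.2320−24.7572)=1.0000; B=V−Δ·S=-113.8124
Node (1,1) S=72.8000: V=(p*·-13.0305+(1−p*)·-64.7185)/1.01=-41.0124; Δ=(-13.0305−-64.7185)/(101.9200−50.2320)=1.0000; B=V−Δ·S=-113.8124
Node (0,0) S=52.0000: V=(p*·-41.0124+(1−p*)·-77.9324)/1.01=-60.6855; Δ=(-41.0124−-77.9324)/(72.8000−35.8800)=1.0000; B=V−Δ·S=-112.6855
Each (Δ,B) replicates both successor values, so the strategy is self-financing and V0 is arbitrage-free.

(0,0): Delta=1.0000 Bond=-112.6855
(1,0): Delta=1.0000 Bond=-113.8124
(1,1): Delta=1.0000 Bond=-113.8124
(2,0): Delta=1.0000 Bond=-114.9505
(2,1): Delta=1.0000 Bond=-114.9505
(2,2): Delta=1.0000 Bond=-114.9505
V0=-60.6855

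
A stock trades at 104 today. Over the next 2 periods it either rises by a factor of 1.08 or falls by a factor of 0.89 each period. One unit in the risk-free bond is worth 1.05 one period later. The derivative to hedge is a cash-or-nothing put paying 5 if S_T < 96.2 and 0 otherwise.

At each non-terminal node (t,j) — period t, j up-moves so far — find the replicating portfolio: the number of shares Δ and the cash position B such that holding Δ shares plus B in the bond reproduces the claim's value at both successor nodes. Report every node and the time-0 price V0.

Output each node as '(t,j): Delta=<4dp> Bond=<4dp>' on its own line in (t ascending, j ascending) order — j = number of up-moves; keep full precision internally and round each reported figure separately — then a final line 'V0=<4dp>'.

(0,0): Delta=-0.0381 Bond=4.0703
(1,0): Delta=-0.2843 Bond=27.0677
(1,1): Delta=0.0000 Bond=0.0000
V0=0.1131

No-arbitrage ⇒ martingale measure with p* = (R−d)/(u−d) = 0.8421.
Payoff layer (t=2): V(2,0)=5.0000, V(2,1)=0.0000, V(2,2)=0.0000
Node (1,0) S=92.5600: V=(p*·0.0000+(1−p*)·5.0000)/1.05=0.7519; Δ=(0.0000−5.0000)/(99.9648−82.3784)=-0.2843; B=V−Δ·S=27.0677
Node (1,1) S=112.3200: V=(p*·0.0000+(1−p*)·0.0000)/1.05=0.0000; Δ=(0.0000−0.0000)/(121.3056−99.9648)=0.0000; B=V−Δ·S=0.0000
Node (0,0) S=104.0000: V=(p*·0.0000+(1−p*)·0.7519)/1.05=0.1131; Δ=(0.0000−0.7519)/(112.3200−92.5600)=-0.0381; B=V−Δ·S=4.0703
Self-financing check: at every node Δ·S+B equals the discounted successor values.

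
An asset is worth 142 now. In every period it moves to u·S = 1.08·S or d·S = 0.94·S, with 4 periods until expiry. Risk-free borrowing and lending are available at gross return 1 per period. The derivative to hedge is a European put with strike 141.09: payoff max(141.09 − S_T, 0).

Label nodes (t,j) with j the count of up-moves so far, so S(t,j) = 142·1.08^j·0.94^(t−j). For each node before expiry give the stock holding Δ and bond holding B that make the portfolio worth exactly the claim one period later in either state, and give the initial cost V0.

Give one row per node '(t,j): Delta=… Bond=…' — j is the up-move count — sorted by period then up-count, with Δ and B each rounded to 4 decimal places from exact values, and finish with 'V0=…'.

(0,0): Delta=-0.4445 Bond=70.7330
(1,0): Delta=-0.6479 Bond=97.8786
(1,1): Delta=-0.2085 Bond=34.5389
(2,0): Delta=-0.8717 Bond=125.9552
(2,1): Delta=-0.3882 Bond=60.4431
(2,2): Delta=0.0000 Bond=0.0000
(3,0): Delta=-1.0000 Bond=141.0900
(3,1): Delta=-0.7228 Bond=105.7755
(3,2): Delta=0.0000 Bond=0.0000
(3,3): Delta=0.0000 Bond=0.0000
V0=7.6084

The replicating-portfolio and risk-neutral prices coincide; use p* = (1−0.94)/(1.08−0.94) = 0.4286 for the latter.
Terminal values V(4,·): V(4,0)=30.2236, V(4,1)=13.7116, V(4,2)=0.0000, V(4,3)=0.0000, V(4,4)=0.0000
Node (3,0) S=117.9429: V=(p*·13.7116+(1−p*)·30.2236)/1=23.1471; Δ=(13.7116−30.2236)/(127.3784−110.8664)=-1.0000; B=V−Δ·S=141.0900
Node (3,1) S=135.5089: V=(p*·0.0000+(1−p*)·13.7116)/1=7.8352; Δ=(0.0000−13.7116)/(146.3496−127.3784)=-0.7228; B=V−Δ·S=105.7755
Node (3,2) S=155.6911: V=(p*·0.0000+(1−p*)·0.0000)/1=0.0000; Δ=(0.0000−0.0000)/(168.1464−146.3496)=0.0000; B=V−Δ·S=0.0000
Node (3,3) S=178.8791: V=(p*·0.0000+(1−p*)·0.0000)/1=0.0000; Δ=(0.0000−0.0000)/(193.1894−168.1464)=0.0000; B=V−Δ·S=0.0000
Node (2,0) S=125.4712: V=(p*·7.8352+(1−p*)·23.1471)/1=16.5849; Δ=(7.8352−23.1471)/(135.5089−117.9429)=-0.8717; B=V−Δ·S=125.9552
Node (2,1) S=144.1584: V=(p*·0.0000+(1−p*)·7.8352)/1=4.4773; Δ=(0.0000−7.8352)/(155.6911−135.5089)=-0.3882; B=V−Δ·S=60.4431
Node (2,2) S=165.6288: V=(p*·0.0000+(1−p*)·0.0000)/1=0.0000; Δ=(0.0000−0.0000)/(178.8791−155.6911)=0.0000; B=V−Δ·S=0.0000
Node (1,0) S=133.4800: V=(p*·4.4773+(1−p*)·16.5849)/1=11.3959; Δ=(4.4773−16.5849)/(144.1584−125.4712)=-0.6479; B=V−Δ·S=97.8786
Node (1,1) S=153.3600: V=(p*·0.0000+(1−p*)·4.4773)/1=2.5584; Δ=(0.0000−4.4773)/(165.6288−144.1584)=-0.2085; B=V−Δ·S=34.5389
Node (0,0) S=142.0000: V=(p*·2.5584+(1−p*)·11.3959)/1=7.6084; Δ=(2.5584−11.3959)/(153.3600−133.4800)=-0.4445; B=V−Δ·S=70.7330
Self-financing check: at every node Δ·S+B equals the discounted successor values.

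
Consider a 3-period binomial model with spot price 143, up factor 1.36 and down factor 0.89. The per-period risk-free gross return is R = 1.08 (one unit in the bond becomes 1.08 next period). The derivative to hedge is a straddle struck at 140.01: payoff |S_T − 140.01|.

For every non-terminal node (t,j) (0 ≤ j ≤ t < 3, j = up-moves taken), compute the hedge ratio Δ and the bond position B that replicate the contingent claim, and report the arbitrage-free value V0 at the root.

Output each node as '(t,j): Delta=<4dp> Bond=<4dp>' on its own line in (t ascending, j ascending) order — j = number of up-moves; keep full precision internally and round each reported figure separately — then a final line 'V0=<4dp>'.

Since d<R<u, set p* = (R−d)/(u−d) = 0.4043; price each node as the discounted p*-expectation of its children.
Terminal values V(3,·): V(3,0)=39.1994, V(3,1)=14.0376, V(3,2)=95.3886, V(3,3)=219.7002
(2,0): S=113.2703. Δ = (V_up−V_dn)/(S_up−S_dn) = (14.0376−39.1994)/(154.0476−100.8106) = -0.4726. V = [p*·14.0376 + (1−p*)·39.1994]/1.08 = 26.8774. B = V − Δ·S = 80.4132.
(2,1): S=173.0872. Δ = (V_up−V_dn)/(S_up−S_dn) = (95.3886−14.0376)/(235.3986−154.0476) = 1.0000. V = [p*·95.3886 + (1−p*)·14.0376]/1.08 = 43.4483. B = V − Δ·S = -129.6389.
(2,2): S=264.4928. Δ = (V_up−V_dn)/(S_up−S_dn) = (219.7002−95.3886)/(359.7102−235.3986) = 1.0000. V = [p*·219.7002 + (1−p*)·95.3886]/1.08 = 134.8539. B = V − Δ·S = -129.6389.
(1,0): S=127.2700. Δ = (V_up−V_dn)/(S_up−S_dn) = (43.4483−26.8774)/(173.0872−113.2703) = 0.2770. V = [p*·43.4483 + (1−p*)·26.8774]/1.08 = 31.0892. B = V − Δ·S = -4.1680.
(1,1): S=194.4800. Δ = (V_up−V_dn)/(S_up−S_dn) = (134.8539−43.4483)/(264.4928−173.0872) = 1.0000. V = [p*·134.8539 + (1−p*)·43.4483]/1.08 = 74.4440. B = V − Δ·S = -120.0360.
(0,0): S=143.0000. Δ = (V_up−V_dn)/(S_up−S_dn) = (74.4440−31.0892)/(194.4800−127.2700) = 0.6451. V = [p*·74.4440 + (1−p*)·31.0892]/1.08 = 45.0144. B = V − Δ·S = -47.2299.
Root portfolio cost Δ·143+B reproduces V0=45.0144.

(0,0): Delta=0.6451 Bond=-47.2299
(1,0): Delta=0.2770 Bond=-4.1680
(1,1): Delta=1.0000 Bond=-120.0360
(2,0): Delta=-0.4726 Bond=80.4132
(2,1): Delta=1.0000 Bond=-129.6389
(2,2): Delta=1.0000 Bond=-129.6389
V0=45.0144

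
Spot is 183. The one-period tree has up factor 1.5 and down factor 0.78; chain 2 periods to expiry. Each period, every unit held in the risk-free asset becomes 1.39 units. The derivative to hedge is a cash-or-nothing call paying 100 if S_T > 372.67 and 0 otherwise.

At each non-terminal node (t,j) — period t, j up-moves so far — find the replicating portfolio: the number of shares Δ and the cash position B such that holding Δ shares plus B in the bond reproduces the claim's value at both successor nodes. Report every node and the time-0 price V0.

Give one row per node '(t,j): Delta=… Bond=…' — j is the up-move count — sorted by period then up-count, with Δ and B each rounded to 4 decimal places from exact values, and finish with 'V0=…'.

(0,0): Delta=0.4626 Bond=-47.5040
(1,0): Delta=0.0000 Bond=0.0000
(1,1): Delta=0.5060 Bond=-77.9376
V0=37.1505

Since d<R<u, set p* = (R−d)/(u−d) = 0.8472; price each node as the discounted p*-expectation of its children.
At expiry t=2: V(2,0)=0.0000, V(2,1)=0.0000, V(2,2)=100.0000
  t=1,j=0: stock 142.7400 → up 214.1100 (V=0.0000), down 111.3372 (V=0.0000). Price 0.0000; hedge Δ=0.0000, bond B=0.0000.
  t=1,j=1: stock 274.5000 → up 411.7500 (V=100.0000), down 214.1100 (V=0.0000). Price 60.9512; hedge Δ=0.5060, bond B=-77.9376.
  t=0,j=0: stock 183.0000 → up 274.5000 (V=60.9512), down 142.7400 (V=0.0000). Price 37.1505; hedge Δ=0.4626, bond B=-47.5040.
Root portfolio cost Δ·183+B reproduces V0=37.1505.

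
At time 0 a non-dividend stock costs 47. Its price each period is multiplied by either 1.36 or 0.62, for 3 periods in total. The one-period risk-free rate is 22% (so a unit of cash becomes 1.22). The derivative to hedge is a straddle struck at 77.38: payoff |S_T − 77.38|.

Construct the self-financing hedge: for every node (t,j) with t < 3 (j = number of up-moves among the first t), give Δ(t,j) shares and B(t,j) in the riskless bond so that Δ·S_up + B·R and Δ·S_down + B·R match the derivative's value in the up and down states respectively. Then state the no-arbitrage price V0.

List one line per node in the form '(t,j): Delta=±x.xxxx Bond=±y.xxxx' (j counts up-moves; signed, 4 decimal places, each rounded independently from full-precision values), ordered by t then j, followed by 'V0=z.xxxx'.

No-arbitrage ⇒ martingale measure with p* = (R−d)/(u−d) = 0.8108.
Terminal values V(3,·): V(3,0)=66.1786, V(3,1)=52.8092, V(3,2)=23.4827, V(3,3)=40.8464
(2,0): S=18.0668. Δ = (V_up−V_dn)/(S_up−S_dn) = (52.8092−66.1786)/(24.5708−11.2014) = -1.0000. V = [p*·52.8092 + (1−p*)·66.1786]/1.22 = 45.3594. B = V − Δ·S = 63.4262.
(2,1): S=39.6304. Δ = (V_up−V_dn)/(S_up−S_dn) = (23.4827−52.8092)/(53.8973−24.5708) = -1.0000. V = [p*·23.4827 + (1−p*)·52.8092]/1.22 = 23.7958. B = V − Δ·S = 63.4262.
(2,2): S=86.9312. Δ = (V_up−V_dn)/(S_up−S_dn) = (40.8464−23.4827)/(118.2264−53.8973) = 0.2699. V = [p*·40.8464 + (1−p*)·23.4827]/1.22 = 30.7880. B = V − Δ·S = 7.3235.
(1,0): S=29.1400. Δ = (V_up−V_dn)/(S_up−S_dn) = (23.7958−45.3594)/(39.6304−18.0668) = -1.0000. V = [p*·23.7958 + (1−p*)·45.3594]/1.22 = 22.8487. B = V − Δ·S = 51.9887.
(1,1): S=63.9200. Δ = (V_up−V_dn)/(S_up−S_dn) = (30.7880−23.7958)/(86.9312−39.6304) = 0.1478. V = [p*·30.7880 + (1−p*)·23.7958]/1.22 = 24.1518. B = V − Δ·S = 14.7029.
(0,0): S=47.0000. Δ = (V_up−V_dn)/(S_up−S_dn) = (24.1518−22.8487)/(63.9200−29.1400) = 0.0375. V = [p*·24.1518 + (1−p*)·22.8487]/1.22 = 19.5945. B = V − Δ·S = 17.8336.
Root portfolio cost Δ·47+B reproduces V0=19.5945.

(0,0): Delta=0.0375 Bond=17.8336
(1,0): Delta=-1.0000 Bond=51.9887
(1,1): Delta=0.1478 Bond=14.7029
(2,0): Delta=-1.0000 Bond=63.4262
(2,1): Delta=-1.0000 Bond=63.4262
(2,2): Delta=0.2699 Bond=7.3235
V0=19.5945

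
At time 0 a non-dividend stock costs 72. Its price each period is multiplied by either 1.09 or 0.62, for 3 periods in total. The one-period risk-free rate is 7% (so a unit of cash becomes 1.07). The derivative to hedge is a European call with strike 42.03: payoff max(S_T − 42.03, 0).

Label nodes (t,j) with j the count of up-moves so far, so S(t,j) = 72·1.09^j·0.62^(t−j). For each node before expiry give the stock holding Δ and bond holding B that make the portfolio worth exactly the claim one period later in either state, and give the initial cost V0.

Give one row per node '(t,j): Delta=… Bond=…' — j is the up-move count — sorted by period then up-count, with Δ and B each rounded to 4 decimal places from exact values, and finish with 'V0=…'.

(0,0): Delta=0.9744 Bond=-32.4170
(1,0): Delta=0.4694 Bond=-12.1423
(1,1): Delta=0.9872 Bond=-35.6881
(2,0): Delta=0.0000 Bond=0.0000
(2,1): Delta=0.4813 Bond=-13.5697
(2,2): Delta=1.0000 Bond=-39.2804
V0=37.7429

Risk-neutral probability p* = (R−d)/(u−d) = (1.07−0.62)/(1.09−0.62) = 0.9574.
Terminal values V(3,·): V(3,0)=0.0000, V(3,1)=0.0000, V(3,2)=11.0068, V(3,3)=51.2121
  t=2,j=0: stock 27.6768 → up 30.1677 (V=0.0000), down 17.1596 (V=0.0000). Price 0.0000; hedge Δ=0.0000, bond B=0.0000.
  t=2,j=1: stock 48.6576 → up 53.0368 (V=11.0068), down 30.1677 (V=0.0000). Price 9.8490; hedge Δ=0.4813, bond B=-13.5697.
  t=2,j=2: stock 85.5432 → up 93.2421 (V=51.2121), down 53.0368 (V=11.0068). Price 46.2628; hedge Δ=1.0000, bond B=-39.2804.
  t=1,j=0: stock 44.6400 → up 48.6576 (V=9.8490), down 27.6768 (V=0.0000). Price 8.8130; hedge Δ=0.4694, bond B=-12.1423.
  t=1,j=1: stock 78.4800 → up 85.5432 (V=46.2628), down 48.6576 (V=9.8490). Price 41.7881; hedge Δ=0.9872, bond B=-35.6881.
  t=0,j=0: stock 72.0000 → up 78.4800 (V=41.7881), down 44.6400 (V=8.8130). Price 37.7429; hedge Δ=0.9744, bond B=-32.4170.
The time-0 hedge costs 37.7429, which is the no-arbitrage price.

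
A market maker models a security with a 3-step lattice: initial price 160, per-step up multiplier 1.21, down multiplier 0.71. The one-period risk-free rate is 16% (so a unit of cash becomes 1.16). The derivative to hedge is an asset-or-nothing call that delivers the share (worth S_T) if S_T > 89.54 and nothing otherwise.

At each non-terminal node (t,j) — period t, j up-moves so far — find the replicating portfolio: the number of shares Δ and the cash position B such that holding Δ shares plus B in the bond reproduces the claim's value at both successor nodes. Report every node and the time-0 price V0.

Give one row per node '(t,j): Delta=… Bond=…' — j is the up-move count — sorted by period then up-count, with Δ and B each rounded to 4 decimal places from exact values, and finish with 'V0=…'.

(0,0): Delta=1.0053 Bond=-0.8878
(1,0): Delta=1.0869 Bond=-10.2990
(1,1): Delta=1.0000 Bond=0.0000
(2,0): Delta=2.4200 Bond=-119.4682
(2,1): Delta=1.0000 Bond=0.0000
(2,2): Delta=1.0000 Bond=0.0000
V0=159.9633

Under the risk-neutral measure, an up-move has probability p* = (R−d)/(u−d) = 0.9000 and values discount at R = 1.16.
Payoff layer (t=3): V(3,0)=0.0000, V(3,1)=97.5938, V(3,2)=166.3218, V(3,3)=283.4498
  t=2,j=0: stock 80.6560 → up 97.5938 (V=97.5938), down 57.2658 (V=0.0000). Price 75.7193; hedge Δ=2.4200, bond B=-119.4682.
  t=2,j=1: stock 137.4560 → up 166.3218 (V=166.3218), down 97.5938 (V=97.5938). Price 137.4560; hedge Δ=1.0000, bond B=0.0000.
  t=2,j=2: stock 234.2560 → up 283.4498 (V=283.4498), down 166.3218 (V=166.3218). Price 234.2560; hedge Δ=1.0000, bond B=0.0000.
  t=1,j=0: stock 113.6000 → up 137.4560 (V=137.4560), down 80.6560 (V=75.7193). Price 113.1744; hedge Δ=1.0869, bond B=-10.2990.
  t=1,j=1: stock 193.6000 → up 234.2560 (V=234.2560), down 137.4560 (V=137.4560). Price 193.6000; hedge Δ=1.0000, bond B=0.0000.
  t=0,j=0: stock 160.0000 → up 193.6000 (V=193.6000), down 113.6000 (V=113.1744). Price 159.9633; hedge Δ=1.0053, bond B=-0.8878.
The time-0 hedge costs 159.9633, which is the no-arbitrage price.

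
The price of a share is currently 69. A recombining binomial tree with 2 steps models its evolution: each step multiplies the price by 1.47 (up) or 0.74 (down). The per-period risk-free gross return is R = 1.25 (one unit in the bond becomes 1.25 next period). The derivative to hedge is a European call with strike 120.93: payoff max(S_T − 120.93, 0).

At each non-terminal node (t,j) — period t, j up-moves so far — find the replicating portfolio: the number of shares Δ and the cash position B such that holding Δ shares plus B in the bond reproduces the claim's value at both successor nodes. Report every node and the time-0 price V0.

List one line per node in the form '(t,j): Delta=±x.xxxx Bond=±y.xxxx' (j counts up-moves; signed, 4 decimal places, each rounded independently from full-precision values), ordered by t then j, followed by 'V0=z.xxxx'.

No-arbitrage ⇒ martingale measure with p* = (R−d)/(u−d) = 0.6986.
Terminal payoffs: V(2,0)=0.0000, V(2,1)=0.0000, V(2,2)=28.1721
  t=1,j=0: stock 51.0600 → up 75.0582 (V=0.0000), down 37.7844 (V=0.0000). Price 0.0000; hedge Δ=0.0000, bond B=0.0000.
  t=1,j=1: stock 101.4300 → up 149.1021 (V=28.1721), down 75.0582 (V=0.0000). Price 15.7455; hedge Δ=0.3805, bond B=-22.8464.
  t=0,j=0: stock 69.0000 → up 101.4300 (V=15.7455), down 51.0600 (V=0.0000). Price 8.8002; hedge Δ=0.3126, bond B=-12.7690.
Each (Δ,B) replicates both successor values, so the strategy is self-financing and V0 is arbitrage-free.

(0,0): Delta=0.3126 Bond=-12.7690
(1,0): Delta=0.0000 Bond=0.0000
(1,1): Delta=0.3805 Bond=-22.8464
V0=8.8002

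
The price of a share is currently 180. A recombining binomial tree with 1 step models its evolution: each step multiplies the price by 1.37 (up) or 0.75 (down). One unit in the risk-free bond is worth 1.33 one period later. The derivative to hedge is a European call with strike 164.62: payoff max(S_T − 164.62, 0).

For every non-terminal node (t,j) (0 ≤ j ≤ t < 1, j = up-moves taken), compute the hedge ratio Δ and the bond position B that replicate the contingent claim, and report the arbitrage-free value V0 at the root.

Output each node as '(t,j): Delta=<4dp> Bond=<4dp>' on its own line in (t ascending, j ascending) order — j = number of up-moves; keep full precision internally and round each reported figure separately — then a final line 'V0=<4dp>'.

(0,0): Delta=0.7346 Bond=-74.5634
V0=57.6624

No-arbitrage ⇒ martingale measure with p* = (R−d)/(u−d) = 0.9355.
Terminal values V(1,·): V(1,0)=0.0000, V(1,1)=81.9800
  t=0,j=0: stock 180.0000 → up 246.6000 (V=81.9800), down 135.0000 (V=0.0000). Price 57.6624; hedge Δ=0.7346, bond B=-74.5634.
The time-0 hedge costs 57.6624, which is the no-arbitrage price.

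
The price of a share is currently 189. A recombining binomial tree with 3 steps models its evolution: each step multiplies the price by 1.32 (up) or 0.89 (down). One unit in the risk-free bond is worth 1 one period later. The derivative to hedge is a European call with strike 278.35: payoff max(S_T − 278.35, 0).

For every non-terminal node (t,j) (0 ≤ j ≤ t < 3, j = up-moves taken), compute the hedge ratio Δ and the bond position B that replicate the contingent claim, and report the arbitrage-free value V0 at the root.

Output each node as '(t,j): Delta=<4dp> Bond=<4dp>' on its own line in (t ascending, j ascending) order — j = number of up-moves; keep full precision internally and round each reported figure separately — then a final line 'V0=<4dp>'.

(0,0): Delta=0.1831 Bond=-29.8307
(1,0): Delta=0.0521 Bond=-7.8040
(1,1): Delta=0.4399 Bond=-93.9083
(2,0): Delta=0.0000 Bond=0.0000
(2,1): Delta=0.1544 Bond=-30.5065
(2,2): Delta=1.0000 Bond=-278.3500
V0=4.7707

Since d<R<u, set p* = (R−d)/(u−d) = 0.2558; price each node as the discounted p*-expectation of its children.
Terminal values V(3,·): V(3,0)=0.0000, V(3,1)=0.0000, V(3,2)=14.7391, V(3,3)=156.3440
  t=2,j=0: stock 149.7069 → up 197.6131 (V=0.0000), down 133.2391 (V=0.0000). Price 0.0000; hedge Δ=0.0000, bond B=0.0000.
  t=2,j=1: stock 222.0372 → up 293.0891 (V=14.7391), down 197.6131 (V=0.0000). Price 3.7705; hedge Δ=0.1544, bond B=-30.5065.
  t=2,j=2: stock 329.3136 → up 434.6940 (V=156.3440), down 293.0891 (V=14.7391). Price 50.9636; hedge Δ=1.0000, bond B=-278.3500.
  t=1,j=0: stock 168.2100 → up 222.0372 (V=3.7705), down 149.7069 (V=0.0000). Price 0.9645; hedge Δ=0.0521, bond B=-7.8040.
  t=1,j=1: stock 249.4800 → up 329.3136 (V=50.9636), down 222.0372 (V=3.7705). Price 15.8431; hedge Δ=0.4399, bond B=-93.9083.
  t=0,j=0: stock 189.0000 → up 249.4800 (V=15.8431), down 168.2100 (V=0.9645). Price 4.7707; hedge Δ=0.1831, bond B=-29.8307.
Check: Δ(0,0)·S0 + B(0,0) = 4.7707 = V0.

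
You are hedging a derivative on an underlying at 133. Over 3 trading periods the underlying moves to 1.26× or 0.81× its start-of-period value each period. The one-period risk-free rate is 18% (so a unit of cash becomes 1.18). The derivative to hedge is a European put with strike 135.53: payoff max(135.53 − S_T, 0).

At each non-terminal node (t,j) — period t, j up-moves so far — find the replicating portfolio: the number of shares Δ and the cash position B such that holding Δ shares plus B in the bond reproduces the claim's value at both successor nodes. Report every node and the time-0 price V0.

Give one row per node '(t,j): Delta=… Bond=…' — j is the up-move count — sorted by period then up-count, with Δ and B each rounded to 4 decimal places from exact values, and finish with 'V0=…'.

(0,0): Delta=-0.1046 Bond=15.3515
(1,0): Delta=-0.4897 Bond=59.5998
(1,1): Delta=-0.0511 Bond=9.1450
(2,0): Delta=-1.0000 Bond=114.8559
(2,1): Delta=-0.4188 Bond=60.7001
(2,2): Delta=0.0000 Bond=0.0000
V0=1.4355

No-arbitrage ⇒ martingale measure with p* = (R−d)/(u−d) = 0.8222.
Terminal payoffs: V(3,0)=64.8483, V(3,1)=25.5808, V(3,2)=0.0000, V(3,3)=0.0000
Node (2,0) S=87.2613: V=(p*·25.5808+(1−p*)·64.8483)/1.18=27.5946; Δ=(25.5808−64.8483)/(109.9492−70.6817)=-1.0000; B=V−Δ·S=114.8559
Node (2,1) S=135.7398: V=(p*·0.0000+(1−p*)·25.5808)/1.18=3.8540; Δ=(0.0000−25.5808)/(171.0321−109.9492)=-0.4188; B=V−Δ·S=60.7001
Node (2,2) S=211.1508: V=(p*·0.0000+(1−p*)·0.0000)/1.18=0.0000; Δ=(0.0000−0.0000)/(266.0500−171.0321)=0.0000; B=V−Δ·S=0.0000
Node (1,0) S=107.7300: V=(p*·3.8540+(1−p*)·27.5946)/1.18=6.8428; Δ=(3.8540−27.5946)/(135.7398−87.2613)=-0.4897; B=V−Δ·S=59.5998
Node (1,1) S=167.5800: V=(p*·0.0000+(1−p*)·3.8540)/1.18=0.5806; Δ=(0.0000−3.8540)/(211.1508−135.7398)=-0.0511; B=V−Δ·S=9.1450
Node (0,0) S=133.0000: V=(p*·0.5806+(1−p*)·6.8428)/1.18=1.4355; Δ=(0.5806−6.8428)/(167.5800−107.7300)=-0.1046; B=V−Δ·S=15.3515
Check: Δ(0,0)·S0 + B(0,0) = 1.4355 = V0.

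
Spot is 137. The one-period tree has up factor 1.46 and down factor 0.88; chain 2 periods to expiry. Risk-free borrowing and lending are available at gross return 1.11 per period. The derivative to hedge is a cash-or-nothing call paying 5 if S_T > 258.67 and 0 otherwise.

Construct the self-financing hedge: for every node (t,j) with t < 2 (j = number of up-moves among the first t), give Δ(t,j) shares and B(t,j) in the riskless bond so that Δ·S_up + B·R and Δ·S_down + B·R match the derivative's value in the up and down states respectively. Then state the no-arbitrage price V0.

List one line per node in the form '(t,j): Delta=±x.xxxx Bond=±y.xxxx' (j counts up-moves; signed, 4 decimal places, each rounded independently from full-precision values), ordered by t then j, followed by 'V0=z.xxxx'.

Under the risk-neutral measure, an up-move has probability p* = (R−d)/(u−d) = 0.3966 and values discount at R = 1.11.
Payoff layer (t=2): V(2,0)=0.0000, V(2,1)=0.0000, V(2,2)=5.0000
Node (1,0) S=120.5600: V=(p*·0.0000+(1−p*)·0.0000)/1.11=0.0000; Δ=(0.0000−0.0000)/(176.0176−106.0928)=0.0000; B=V−Δ·S=0.0000
Node (1,1) S=200.0200: V=(p*·5.0000+(1−p*)·0.0000)/1.11=1.7863; Δ=(5.0000−0.0000)/(292.0292−176.0176)=0.0431; B=V−Δ·S=-6.8344
Node (0,0) S=137.0000: V=(p*·1.7863+(1−p*)·0.0000)/1.11=0.6382; Δ=(1.7863−0.0000)/(200.0200−120.5600)=0.0225; B=V−Δ·S=-2.4416
Root portfolio cost Δ·137+B reproduces V0=0.6382.

(0,0): Delta=0.0225 Bond=-2.4416
(1,0): Delta=0.0000 Bond=0.0000
(1,1): Delta=0.0431 Bond=-6.8344
V0=0.6382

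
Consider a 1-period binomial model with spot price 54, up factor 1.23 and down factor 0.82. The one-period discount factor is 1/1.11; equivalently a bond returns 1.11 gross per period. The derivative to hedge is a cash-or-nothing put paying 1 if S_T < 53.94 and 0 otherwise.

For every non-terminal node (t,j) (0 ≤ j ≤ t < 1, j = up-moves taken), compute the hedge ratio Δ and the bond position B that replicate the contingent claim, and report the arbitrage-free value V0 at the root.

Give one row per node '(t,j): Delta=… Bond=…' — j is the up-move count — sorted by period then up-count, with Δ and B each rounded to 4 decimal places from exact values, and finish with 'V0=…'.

(0,0): Delta=-0.0452 Bond=2.7027
V0=0.2637

Risk-neutral probability p* = (R−d)/(u−d) = (1.11−0.82)/(1.23−0.82) = 0.7073.
Terminal payoffs: V(1,0)=1.0000, V(1,1)=0.0000
  t=0,j=0: stock 54.0000 → up 66.4200 (V=0.0000), down 44.2800 (V=1.0000). Price 0.2637; hedge Δ=-0.0452, bond B=2.7027.
The time-0 hedge costs 0.2637, which is the no-arbitrage price.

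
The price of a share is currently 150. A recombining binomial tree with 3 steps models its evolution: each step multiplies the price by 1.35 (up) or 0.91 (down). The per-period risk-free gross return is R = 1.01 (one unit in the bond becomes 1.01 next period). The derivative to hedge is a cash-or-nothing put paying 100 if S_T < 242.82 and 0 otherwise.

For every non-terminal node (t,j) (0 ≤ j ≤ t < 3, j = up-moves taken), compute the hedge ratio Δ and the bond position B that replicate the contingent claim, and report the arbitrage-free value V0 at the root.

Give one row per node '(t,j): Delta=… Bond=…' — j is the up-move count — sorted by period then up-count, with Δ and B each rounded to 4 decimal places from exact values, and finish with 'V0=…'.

(0,0): Delta=-0.5217 Bond=162.5520
(1,0): Delta=-0.3747 Bond=144.1076
(1,1): Delta=-0.8587 Bond=232.4152
(2,0): Delta=0.0000 Bond=99.0099
(2,1): Delta=-1.2333 Bond=303.7804
(2,2): Delta=0.0000 Bond=0.0000
V0=84.2977

Since d<R<u, set p* = (R−d)/(u−d) = 0.2273; price each node as the discounted p*-expectation of its children.
Payoff layer (t=3): V(3,0)=100.0000, V(3,1)=100.0000, V(3,2)=0.0000, V(3,3)=0.0000
Node (2,0) S=124.2150: V=(p*·100.0000+(1−p*)·100.0000)/1.01=99.0099; Δ=(100.0000−100.0000)/(167.6903−113.0357)=0.0000; B=V−Δ·S=99.0099
Node (2,1) S=184.2750: V=(p*·0.0000+(1−p*)·100.0000)/1.01=76.5077; Δ=(0.0000−100.0000)/(248.7713−167.6903)=-1.2333; B=V−Δ·S=303.7804
Node (2,2) S=273.3750: V=(p*·0.0000+(1−p*)·0.0000)/1.01=0.0000; Δ=(0.0000−0.0000)/(369.0563−248.7713)=0.0000; B=V−Δ·S=0.0000
Node (1,0) S=136.5000: V=(p*·76.5077+(1−p*)·99.0099)/1.01=92.9661; Δ=(76.5077−99.0099)/(184.2750−124.2150)=-0.3747; B=V−Δ·S=144.1076
Node (1,1) S=202.5000: V=(p*·0.0000+(1−p*)·76.5077)/1.01=58.5342; Δ=(0.0000−76.5077)/(273.3750−184.2750)=-0.8587; B=V−Δ·S=232.4152
Node (0,0) S=150.0000: V=(p*·58.5342+(1−p*)·92.9661)/1.01=84.2977; Δ=(58.5342−92.9661)/(202.5000−136.5000)=-0.5217; B=V−Δ·S=162.5520
The time-0 hedge costs 84.2977, which is the no-arbitrage price.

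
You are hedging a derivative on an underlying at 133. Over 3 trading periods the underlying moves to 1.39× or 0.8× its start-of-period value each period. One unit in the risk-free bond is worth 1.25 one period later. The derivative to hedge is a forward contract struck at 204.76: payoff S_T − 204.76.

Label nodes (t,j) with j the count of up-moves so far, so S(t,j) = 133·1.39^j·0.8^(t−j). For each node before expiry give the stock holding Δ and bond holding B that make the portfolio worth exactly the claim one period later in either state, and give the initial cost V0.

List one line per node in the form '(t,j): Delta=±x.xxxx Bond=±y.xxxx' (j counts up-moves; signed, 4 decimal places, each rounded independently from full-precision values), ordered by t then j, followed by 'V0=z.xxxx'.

(0,0): Delta=1.0000 Bond=-104.8371
(1,0): Delta=1.0000 Bond=-131.0464
(1,1): Delta=1.0000 Bond=-131.0464
(2,0): Delta=1.0000 Bond=-163.8080
(2,1): Delta=1.0000 Bond=-163.8080
(2,2): Delta=1.0000 Bond=-163.8080
V0=28.1629

The replicating-portfolio and risk-neutral prices coincide; use p* = (1.25−0.8)/(1.39−0.8) = 0.7627 for the latter.
Payoff layer (t=3): V(3,0)=-136.6640, V(3,1)=-86.4432, V(3,2)=0.8154, V(3,3)=152.4273
Node (2,0) S=85.1200: V=(p*·-86.4432+(1−p*)·-136.6640)/1.25=-78.6880; Δ=(-86.4432−-136.6640)/(118.3168−68.0960)=1.0000; B=V−Δ·S=-163.8080
Node (2,1) S=147.8960: V=(p*·0.8154+(1−p*)·-86.4432)/1.25=-15.9120; Δ=(0.8154−-86.4432)/(205.5754−118.3168)=1.0000; B=V−Δ·S=-163.8080
Node (2,2) S=256.9693: V=(p*·152.4273+(1−p*)·0.8154)/1.25=93.1613; Δ=(152.4273−0.8154)/(357.1873−205.5754)=1.0000; B=V−Δ·S=-163.8080
Node (1,0) S=106.4000: V=(p*·-15.9120+(1−p*)·-78.6880)/1.25=-24.6464; Δ=(-15.9120−-78.6880)/(147.8960−85.1200)=1.0000; B=V−Δ·S=-131.0464
Node (1,1) S=184.8700: V=(p*·93.1613+(1−p*)·-15.9120)/1.25=53.8236; Δ=(93.1613−-15.9120)/(256.9693−147.8960)=1.0000; B=V−Δ·S=-131.0464
Node (0,0) S=133.0000: V=(p*·53.8236+(1−p*)·-24.6464)/1.25=28.1629; Δ=(53.8236−-24.6464)/(184.8700−106.4000)=1.0000; B=V−Δ·S=-104.8371
Root portfolio cost Δ·133+B reproduces V0=28.1629.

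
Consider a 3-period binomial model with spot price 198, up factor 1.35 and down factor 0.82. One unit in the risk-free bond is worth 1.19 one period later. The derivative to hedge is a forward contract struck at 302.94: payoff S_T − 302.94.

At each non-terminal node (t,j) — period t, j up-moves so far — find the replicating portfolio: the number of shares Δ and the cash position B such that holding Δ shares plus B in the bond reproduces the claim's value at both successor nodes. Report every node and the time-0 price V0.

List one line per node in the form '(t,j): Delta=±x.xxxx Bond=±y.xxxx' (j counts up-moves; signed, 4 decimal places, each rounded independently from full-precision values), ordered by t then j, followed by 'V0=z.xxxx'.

(0,0): Delta=1.0000 Bond=-179.7694
(1,0): Delta=1.0000 Bond=-213.9256
(1,1): Delta=1.0000 Bond=-213.9256
(2,0): Delta=1.0000 Bond=-254.5714
(2,1): Delta=1.0000 Bond=-254.5714
(2,2): Delta=1.0000 Bond=-254.5714
V0=18.2306

No-arbitrage ⇒ martingale measure with p* = (R−d)/(u−d) = 0.6981.
Terminal values V(3,·): V(3,0)=-193.7691, V(3,1)=-123.2075, V(3,2)=-7.0389, V(3,3)=184.2143
(2,0): S=133.1352. Δ = (V_up−V_dn)/(S_up−S_dn) = (-123.2075−-193.7691)/(179.7325−109.1709) = 1.0000. V = [p*·-123.2075 + (1−p*)·-193.7691]/1.19 = -121.4362. B = V − Δ·S = -254.5714.
(2,1): S=219.1860. Δ = (V_up−V_dn)/(S_up−S_dn) = (-7.0389−-123.2075)/(295.9011−179.7325) = 1.0000. V = [p*·-7.0389 + (1−p*)·-123.2075]/1.19 = -35.3854. B = V − Δ·S = -254.5714.
(2,2): S=360.8550. Δ = (V_up−V_dn)/(S_up−S_dn) = (184.2143−-7.0389)/(487.1543−295.9011) = 1.0000. V = [p*·184.2143 + (1−p*)·-7.0389]/1.19 = 106.2836. B = V − Δ·S = -254.5714.
(1,0): S=162.3600. Δ = (V_up−V_dn)/(S_up−S_dn) = (-35.3854−-121.4362)/(219.1860−133.1352) = 1.0000. V = [p*·-35.3854 + (1−p*)·-121.4362]/1.19 = -51.5656. B = V − Δ·S = -213.9256.
(1,1): S=267.3000. Δ = (V_up−V_dn)/(S_up−S_dn) = (106.2836−-35.3854)/(360.8550−219.1860) = 1.0000. V = [p*·106.2836 + (1−p*)·-35.3854]/1.19 = 53.3744. B = V − Δ·S = -213.9256.
(0,0): S=198.0000. Δ = (V_up−V_dn)/(S_up−S_dn) = (53.3744−-51.5656)/(267.3000−162.3600) = 1.0000. V = [p*·53.3744 + (1−p*)·-51.5656]/1.19 = 18.2306. B = V − Δ·S = -179.7694.
Each (Δ,B) replicates both successor values, so the strategy is self-financing and V0 is arbitrage-free.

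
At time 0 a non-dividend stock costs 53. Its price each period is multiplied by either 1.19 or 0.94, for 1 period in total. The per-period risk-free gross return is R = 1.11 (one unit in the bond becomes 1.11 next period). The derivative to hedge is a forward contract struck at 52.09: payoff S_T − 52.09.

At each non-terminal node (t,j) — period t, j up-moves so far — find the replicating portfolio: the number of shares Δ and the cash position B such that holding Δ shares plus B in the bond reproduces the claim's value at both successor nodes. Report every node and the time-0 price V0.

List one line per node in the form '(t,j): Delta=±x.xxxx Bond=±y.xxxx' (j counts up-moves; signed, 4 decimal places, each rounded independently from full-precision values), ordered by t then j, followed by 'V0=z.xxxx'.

(0,0): Delta=1.0000 Bond=-46.9279
V0=6.0721

No-arbitrage ⇒ martingale measure with p* = (R−d)/(u−d) = 0.6800.
Terminal values V(1,·): V(1,0)=-2.2700, V(1,1)=10.9800
Node (0,0) S=53.0000: V=(p*·10.9800+(1−p*)·-2.2700)/1.11=6.0721; Δ=(10.9800−-2.2700)/(63.0700−49.8200)=1.0000; B=V−Δ·S=-46.9279
The time-0 hedge costs 6.0721, which is the no-arbitrage price.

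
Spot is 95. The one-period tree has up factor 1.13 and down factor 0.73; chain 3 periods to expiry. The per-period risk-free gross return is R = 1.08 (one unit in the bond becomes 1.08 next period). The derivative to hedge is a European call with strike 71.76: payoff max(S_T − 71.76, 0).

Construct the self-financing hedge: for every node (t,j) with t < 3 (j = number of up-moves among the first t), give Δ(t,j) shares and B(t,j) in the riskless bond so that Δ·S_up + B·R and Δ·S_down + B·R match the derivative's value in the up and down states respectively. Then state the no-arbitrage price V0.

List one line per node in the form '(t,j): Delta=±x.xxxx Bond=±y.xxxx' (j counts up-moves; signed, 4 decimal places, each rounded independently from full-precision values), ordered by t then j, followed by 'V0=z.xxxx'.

(0,0): Delta=0.9210 Bond=-48.9361
(1,0): Delta=0.4905 Bond=-22.9907
(1,1): Delta=0.9608 Bond=-57.1167
(2,0): Delta=0.0000 Bond=0.0000
(2,1): Delta=0.5357 Bond=-28.3771
(2,2): Delta=1.0000 Bond=-66.4444
V0=38.5624

No-arbitrage ⇒ martingale measure with p* = (R−d)/(u−d) = 0.8750.
Payoff layer (t=3): V(3,0)=0.0000, V(3,1)=0.0000, V(3,2)=16.7930, V(3,3)=65.3152
(2,0): S=50.6255. Δ = (V_up−V_dn)/(S_up−S_dn) = (0.0000−0.0000)/(57.2068−36.9566) = 0.0000. V = [p*·0.0000 + (1−p*)·0.0000]/1.08 = 0.0000. B = V − Δ·S = 0.0000.
(2,1): S=78.3655. Δ = (V_up−V_dn)/(S_up−S_dn) = (16.7930−0.0000)/(88.5530−57.2068) = 0.5357. V = [p*·16.7930 + (1−p*)·0.0000]/1.08 = 13.6055. B = V − Δ·S = -28.3771.
(2,2): S=121.3055. Δ = (V_up−V_dn)/(S_up−S_dn) = (65.3152−16.7930)/(137.0752−88.5530) = 1.0000. V = [p*·65.3152 + (1−p*)·16.7930]/1.08 = 54.8611. B = V − Δ·S = -66.4444.
(1,0): S=69.3500. Δ = (V_up−V_dn)/(S_up−S_dn) = (13.6055−0.0000)/(78.3655−50.6255) = 0.4905. V = [p*·13.6055 + (1−p*)·0.0000]/1.08 = 11.0229. B = V − Δ·S = -22.9907.
(1,1): S=107.3500. Δ = (V_up−V_dn)/(S_up−S_dn) = (54.8611−13.6055)/(121.3055−78.3655) = 0.9608. V = [p*·54.8611 + (1−p*)·13.6055]/1.08 = 46.0223. B = V − Δ·S = -57.1167.
(0,0): S=95.0000. Δ = (V_up−V_dn)/(S_up−S_dn) = (46.0223−11.0229)/(107.3500−69.3500) = 0.9210. V = [p*·46.0223 + (1−p*)·11.0229]/1.08 = 38.5624. B = V − Δ·S = -48.9361.
Self-financing check: at every node Δ·S+B equals the discounted successor values.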